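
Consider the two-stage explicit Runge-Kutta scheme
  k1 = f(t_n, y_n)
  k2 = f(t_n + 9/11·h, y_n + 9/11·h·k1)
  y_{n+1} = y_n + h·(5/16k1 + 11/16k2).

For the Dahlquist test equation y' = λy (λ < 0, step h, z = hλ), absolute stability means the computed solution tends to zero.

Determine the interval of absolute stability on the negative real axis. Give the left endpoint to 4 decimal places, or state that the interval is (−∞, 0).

z∈(-1.7778,0).

Test eqn y'=λy, z=hλ:
  k1=λy_n ⇒ h·k1=z·y_n;  k2=λ(1+9/11z)y_n ⇒ h·k2=z(1+9/11z)y_n
  y_{n+1}/y_n = 1 + 5/16z + 11/16z(1+9/11z) = 1 + z + 9/16z²
  so R(z) = 1 + z + 9/16z².

Solve |R(x)|<1 on ℝ⁻.
x=-1.07: |R|=0.5740
R=1: x+9/16x²=0 ⇒ x=−16/9=-1.7778; min R=1−1/(4·9/16)=0.5556>−1
Confirm numerically:
  x=-1.686: |R|=0.91296 <1
  x=-1.676: |R|=0.90405 <1
  x=-1.190: |R|=0.60656 <1
  x=-1.957: |R|=1.19729 >1
  x=-1.799: |R|=1.02148 >1
Stable set (-1.7778, 0).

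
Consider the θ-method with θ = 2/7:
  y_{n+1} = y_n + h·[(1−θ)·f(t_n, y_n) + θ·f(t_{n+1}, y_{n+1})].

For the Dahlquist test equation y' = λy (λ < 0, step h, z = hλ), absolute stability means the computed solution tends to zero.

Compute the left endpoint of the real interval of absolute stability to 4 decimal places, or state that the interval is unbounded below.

z* = -4.6667.

On y'=λy, z=hλ:
  y_{n+1} = y_n + z·[5/7·y_n + 2/7·y_{n+1}] ⇒ (1 − 2/7z)y_{n+1} = (1 + 5/7z)y_n
  Hence R(z) = (1 + 5/7z)/(1 − 2/7z).

Solve |R(x)|<1 on ℝ⁻.
x=-1.17: |R|=0.1231
R=−1: 1+5/7x = −1+2/7x ⇒ -3/7x=2 ⇒ x=2/(-3/7)=-4.6667
Confirm numerically:
  x=-4.631: |R|=0.99342 <1
  x=-4.549: |R|=0.97807 <1
  x=-4.531: |R|=0.97466 <1
  x=-4.003: |R|=0.86732 <1
  x=-5.039: |R|=1.06541 >1
  x=-4.818: |R|=1.02729 >1
So |R|<1 on (-4.6667, 0).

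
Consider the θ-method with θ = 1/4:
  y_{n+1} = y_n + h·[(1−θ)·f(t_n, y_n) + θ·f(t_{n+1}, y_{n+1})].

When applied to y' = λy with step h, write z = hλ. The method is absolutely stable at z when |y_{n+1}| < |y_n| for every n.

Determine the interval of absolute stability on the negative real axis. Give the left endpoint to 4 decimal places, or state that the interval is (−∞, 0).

(-4.0000, 0).

Test eqn y'=λy, z=hλ:
  y_{n+1} = y_n + z·[3/4·y_n + 1/4·y_{n+1}] ⇒ (1 − 1/4z)y_{n+1} = (1 + 3/4z)y_n
  R(z) = (1 + 3/4z)/(1 − 1/4z).

Find x<0 with |R(x)|<1.
x=-1.08: |R|=0.1496
R=−1: 1+3/4x = −1+1/4x ⇒ -1/2x=2 ⇒ x=2/(-1/2)=-4.0000
Confirm numerically:
  x=-2.712: |R|=0.61621 <1
  x=-2.632: |R|=0.58745 <1
  x=-1.946: |R|=0.30912 <1
  x=-1.776: |R|=0.22992 <1
  x=-4.575: |R|=1.13411 >1
  x=-4.362: |R|=1.08658 >1
  x=-4.353: |R|=1.08452 >1
Stable set (-4.0000, 0).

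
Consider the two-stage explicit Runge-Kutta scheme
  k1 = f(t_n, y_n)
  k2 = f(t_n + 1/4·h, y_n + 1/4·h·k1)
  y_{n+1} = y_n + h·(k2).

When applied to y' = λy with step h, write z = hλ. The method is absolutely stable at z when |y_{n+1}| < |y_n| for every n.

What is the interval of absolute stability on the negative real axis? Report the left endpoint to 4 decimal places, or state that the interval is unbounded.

z∈(-4.0000,0).

With y'=λy (z=hλ):
  k1=λy_n ⇒ h·k1=z·y_n;  k2=λ(1+1/4z)y_n ⇒ h·k2=z(1+1/4z)y_n
  y_{n+1}/y_n = 1 + z(1+1/4z) = 1 + z + 1/4z²
  R(z) = 1 + z + 1/4z².

Find x<0 with |R(x)|<1.
x=-1.24: |R|=0.1444
R=1: x+1/4x²=0 ⇒ x=−4=-4.0000; min R=1−1/(4·1/4)=0.0000>−1
Confirm numerically:
  x=-2.838: |R|=0.17556 <1
  x=-2.432: |R|=0.04666 <1
  x=-1.931: |R|=0.00119 <1
  x=-4.437: |R|=1.48474 >1
  x=-4.345: |R|=1.37476 >1
  x=-4.344: |R|=1.37358 >1
So |R|<1 on (-4.0000, 0).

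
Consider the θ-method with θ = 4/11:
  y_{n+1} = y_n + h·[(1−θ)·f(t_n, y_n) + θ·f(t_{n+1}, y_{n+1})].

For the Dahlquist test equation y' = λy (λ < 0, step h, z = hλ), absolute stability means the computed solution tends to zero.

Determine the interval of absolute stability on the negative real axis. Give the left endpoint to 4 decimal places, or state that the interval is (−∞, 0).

Test eqn y'=λy, z=hλ:
  y_{n+1} = y_n + z·[7/11·y_n + 4/11·y_{n+1}] ⇒ (1 − 4/11z)y_{n+1} = (1 + 7/11z)y_n
  so R(z) = (1 + 7/11z)/(1 − 4/11z).

Need |R(x)|<1, x<0.
x=-1.29: |R|=0.1219
R=−1: 1+7/11x = −1+4/11x ⇒ -3/11x=2 ⇒ x=2/(-3/11)=-7.3333
Confirm numerically:
  x=-6.428: |R|=0.92602 <1
  x=-4.655: |R|=0.72873 <1
  x=-4.543: |R|=0.71305 <1
  x=-4.392: |R|=0.69112 <1
  x=-7.849: |R|=1.03649 >1
  x=-7.767: |R|=1.03093 >1
  x=-7.562: |R|=1.01663 >1
Interval (-7.3333, 0).

(-7.3333, 0).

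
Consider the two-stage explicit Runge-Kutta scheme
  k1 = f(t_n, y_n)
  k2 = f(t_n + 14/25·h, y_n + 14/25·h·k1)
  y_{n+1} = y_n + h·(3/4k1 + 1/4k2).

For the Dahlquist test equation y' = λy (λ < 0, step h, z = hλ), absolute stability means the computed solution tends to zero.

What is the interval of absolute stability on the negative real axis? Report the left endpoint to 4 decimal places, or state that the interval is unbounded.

On y'=λy, z=hλ:
  k1=λy_n ⇒ h·k1=z·y_n;  k2=λ(1+14/25z)y_n ⇒ h·k2=z(1+14/25z)y_n
  y_{n+1}/y_n = 1 + 3/4z + 1/4z(1+14/25z) = 1 + z + 7/50z²
  ⇒ R(z) = 1 + z + 7/50z².

Boundary: |R(x)|=1, x<0.
x=-0.7: |R|=0.3686
R=1: x+7/50x²=0 ⇒ x=−50/7=-7.1429; min R=1−1/(4·7/50)=-0.7857>−1
Confirm numerically:
  x=-5.800: |R|=0.09040 <1
  x=-3.694: |R|=0.78361 <1
  x=-3.591: |R|=0.78566 <1
  x=-7.564: |R|=1.44597 >1
  x=-7.488: |R|=1.36182 >1
  x=-7.193: |R|=1.05049 >1
Stable set (-7.1429, 0).

(-7.1429, 0).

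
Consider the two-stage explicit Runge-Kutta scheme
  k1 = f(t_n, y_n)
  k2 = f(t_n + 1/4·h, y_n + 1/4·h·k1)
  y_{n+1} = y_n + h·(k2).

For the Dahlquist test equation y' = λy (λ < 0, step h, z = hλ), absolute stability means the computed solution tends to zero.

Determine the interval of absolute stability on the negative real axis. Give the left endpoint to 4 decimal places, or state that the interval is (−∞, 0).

Set f=λy, z=hλ:
  k1=λy_n ⇒ h·k1=z·y_n;  k2=λ(1+1/4z)y_n ⇒ h·k2=z(1+1/4z)y_n
  y_{n+1}/y_n = 1 + z(1+1/4z) = 1 + z + 1/4z²
  ⇒ R(z) = 1 + z + 1/4z².

Find x<0 with |R(x)|<1.
x=-1.5: |R|=0.0625
R=1: x+1/4x²=0 ⇒ x=−4=-4.0000; min R=1−1/(4·1/4)=0.0000>−1
Confirm numerically:
  x=-3.962: |R|=0.96236 <1
  x=-3.735: |R|=0.75256 <1
  x=-3.260: |R|=0.39690 <1
  x=-2.323: |R|=0.02608 <1
  x=-4.577: |R|=1.66023 >1
  x=-4.342: |R|=1.37124 >1
  x=-4.241: |R|=1.25552 >1
Interval (-4.0000, 0).

z∈(-4.0000,0).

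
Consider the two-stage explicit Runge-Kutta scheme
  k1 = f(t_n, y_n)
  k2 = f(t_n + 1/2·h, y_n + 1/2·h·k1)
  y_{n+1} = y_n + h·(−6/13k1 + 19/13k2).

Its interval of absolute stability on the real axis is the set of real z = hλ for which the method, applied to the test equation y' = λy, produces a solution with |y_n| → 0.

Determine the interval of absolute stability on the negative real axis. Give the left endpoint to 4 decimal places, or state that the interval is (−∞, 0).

(-1.3684, 0).

With y'=λy (z=hλ):
  k1=λy_n ⇒ h·k1=z·y_n;  k2=λ(1+1/2z)y_n ⇒ h·k2=z(1+1/2z)y_n
  y_{n+1}/y_n = 1 − 6/13z + 19/13z(1+1/2z) = 1 + z + 19/26z²
  Hence R(z) = 1 + z + 19/26z².

Boundary: |R(x)|=1, x<0.
x=-1.62: |R|=1.2978
R=1: x+19/26x²=0 ⇒ x=−26/19=-1.3684; min R=1−1/(4·19/26)=0.6579>−1
Confirm numerically:
  x=-0.835: |R|=0.67451 <1
  x=-0.776: |R|=0.66405 <1
  x=-0.713: |R|=0.65850 <1
  x=-1.754: |R|=1.49422 >1
  x=-1.455: |R|=1.09206 >1
  x=-1.410: |R|=1.04284 >1
Stable set (-1.3684, 0).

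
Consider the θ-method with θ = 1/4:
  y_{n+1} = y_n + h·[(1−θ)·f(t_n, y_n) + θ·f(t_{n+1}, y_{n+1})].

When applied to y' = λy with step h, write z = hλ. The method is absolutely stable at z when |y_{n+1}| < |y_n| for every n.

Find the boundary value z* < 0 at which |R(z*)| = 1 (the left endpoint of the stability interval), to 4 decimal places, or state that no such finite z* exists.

left endpoint -4.0000.

Set f=λy, z=hλ:
  y_{n+1} = y_n + z·[3/4·y_n + 1/4·y_{n+1}] ⇒ (1 − 1/4z)y_{n+1} = (1 + 3/4z)y_n
  ⇒ R(z) = (1 + 3/4z)/(1 − 1/4z).

Boundary: |R(x)|=1, x<0.
x=-0.95: |R|=0.2323
R=−1: 1+3/4x = −1+1/4x ⇒ -1/2x=2 ⇒ x=2/(-1/2)=-4.0000
Confirm numerically:
  x=-2.586: |R|=0.57060 <1
  x=-2.452: |R|=0.52015 <1
  x=-2.437: |R|=0.51437 <1
  x=-2.068: |R|=0.36322 <1
  x=-4.456: |R|=1.10785 >1
  x=-4.282: |R|=1.06810 >1
So |R|<1 on (-4.0000, 0).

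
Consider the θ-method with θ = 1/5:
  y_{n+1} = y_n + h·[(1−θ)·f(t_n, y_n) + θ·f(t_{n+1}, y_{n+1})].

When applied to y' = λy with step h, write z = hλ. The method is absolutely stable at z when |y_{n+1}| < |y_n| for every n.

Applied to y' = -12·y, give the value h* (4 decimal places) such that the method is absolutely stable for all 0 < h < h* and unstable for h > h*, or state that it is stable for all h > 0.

With y'=λy (z=hλ):
  y_{n+1} = y_n + z·[4/5·y_n + 1/5·y_{n+1}] ⇒ (1 − 1/5z)y_{n+1} = (1 + 4/5z)y_n
  ⇒ R(z) = (1 + 4/5z)/(1 − 1/5z).

Need |R(x)|<1, x<0.
x=-0.97: |R|=0.1876
R=−1: 1+4/5x = −1+1/5x ⇒ -3/5x=2 ⇒ x=2/(-3/5)=-3.3333
Confirm numerically:
  x=-2.536: |R|=0.68259 <1
  x=-2.523: |R|=0.67686 <1
  x=-2.282: |R|=0.56688 <1
  x=-3.905: |R|=1.19259 >1
  x=-3.869: |R|=1.18119 >1
  x=-3.721: |R|=1.13336 >1
Stable set (-3.3333, 0).

(-3.3333,0); λ=-12 ⇒ h* = (10/3)/12 = 0.2778.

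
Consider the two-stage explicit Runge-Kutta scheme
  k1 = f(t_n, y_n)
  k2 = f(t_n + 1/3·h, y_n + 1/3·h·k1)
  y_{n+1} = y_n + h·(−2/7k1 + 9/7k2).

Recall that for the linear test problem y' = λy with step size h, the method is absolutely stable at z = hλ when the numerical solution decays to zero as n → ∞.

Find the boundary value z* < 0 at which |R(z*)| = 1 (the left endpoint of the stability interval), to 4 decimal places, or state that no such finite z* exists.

Test eqn y'=λy, z=hλ:
  k1=λy_n ⇒ h·k1=z·y_n;  k2=λ(1+1/3z)y_n ⇒ h·k2=z(1+1/3z)y_n
  y_{n+1}/y_n = 1 − 2/7z + 9/7z(1+1/3z) = 1 + z + 3/7z²
  ⇒ R(z) = 1 + z + 3/7z².

Solve |R(x)|<1 on ℝ⁻.
x=-1.1: |R|=0.4186
R=1: x+3/7x²=0 ⇒ x=−7/3=-2.3333; min R=1−1/(4·3/7)=0.4167>−1
Confirm numerically:
  x=-1.743: |R|=0.55902 <1
  x=-1.455: |R|=0.45230 <1
  x=-1.094: |R|=0.41893 <1
  x=-1.008: |R|=0.42746 <1
  x=-2.893: |R|=1.69391 >1
  x=-2.409: |R|=1.07812 >1
Interval (-2.3333, 0).

z* = -2.3333.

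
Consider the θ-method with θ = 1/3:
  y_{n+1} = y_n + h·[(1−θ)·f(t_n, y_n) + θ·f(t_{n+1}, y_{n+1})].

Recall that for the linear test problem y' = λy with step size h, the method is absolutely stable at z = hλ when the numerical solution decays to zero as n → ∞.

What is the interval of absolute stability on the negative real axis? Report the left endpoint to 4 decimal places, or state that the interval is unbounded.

On y'=λy, z=hλ:
  y_{n+1} = y_n + z·[2/3·y_n + 1/3·y_{n+1}] ⇒ (1 − 1/3z)y_{n+1} = (1 + 2/3z)y_n
  so R(z) = (1 + 2/3z)/(1 − 1/3z).

Find x<0 with |R(x)|<1.
x=-0.79: |R|=0.3747
R=−1: 1+2/3x = −1+1/3x ⇒ -1/3x=2 ⇒ x=2/(-1/3)=-6.0000
Confirm numerically:
  x=-5.928: |R|=0.99194 <1
  x=-2.868: |R|=0.46626 <1
  x=-2.739: |R|=0.43178 <1
  x=-6.561: |R|=1.05868 >1
  x=-6.353: |R|=1.03774 >1
So |R|<1 on (-6.0000, 0).

z∈(-6.0000,0).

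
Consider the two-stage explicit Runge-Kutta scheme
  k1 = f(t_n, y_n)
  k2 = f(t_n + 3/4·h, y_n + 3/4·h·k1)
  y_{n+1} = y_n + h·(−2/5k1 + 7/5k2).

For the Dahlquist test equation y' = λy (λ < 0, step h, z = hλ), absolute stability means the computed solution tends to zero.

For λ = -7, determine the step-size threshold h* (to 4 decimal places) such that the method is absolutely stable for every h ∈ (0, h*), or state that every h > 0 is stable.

(-0.9524,0); λ=-7 ⇒ h* = (20/21)/7 = 0.1361.

On y'=λy, z=hλ:
  k1=λy_n ⇒ h·k1=z·y_n;  k2=λ(1+3/4z)y_n ⇒ h·k2=z(1+3/4z)y_n
  y_{n+1}/y_n = 1 − 2/5z + 7/5z(1+3/4z) = 1 + z + 21/20z²
  R(z) = 1 + z + 21/20z².

Need |R(x)|<1, x<0.
x=-0.36: |R|=0.7761
R=1: x+21/20x²=0 ⇒ x=−20/21=-0.9524; min R=1−1/(4·21/20)=0.7619>−1
Confirm numerically:
  x=-0.920: |R|=0.96872 <1
  x=-0.728: |R|=0.82848 <1
  x=-0.725: |R|=0.82691 <1
  x=-0.565: |R|=0.77019 <1
  x=-1.436: |R|=1.72920 >1
  x=-1.233: |R|=1.36330 >1
  x=-0.973: |R|=1.02107 >1
Stable set (-0.9524, 0).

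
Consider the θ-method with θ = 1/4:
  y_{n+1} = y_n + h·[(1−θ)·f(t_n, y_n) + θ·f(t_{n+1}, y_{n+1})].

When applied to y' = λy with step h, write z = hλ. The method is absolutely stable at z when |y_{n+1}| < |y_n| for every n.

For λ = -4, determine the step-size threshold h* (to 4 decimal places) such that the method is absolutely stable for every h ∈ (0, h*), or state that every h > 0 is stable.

(-4.0000,0); λ=-4 ⇒ h* = (4)/4 = 1.0000.

With y'=λy (z=hλ):
  y_{n+1} = y_n + z·[3/4·y_n + 1/4·y_{n+1}] ⇒ (1 − 1/4z)y_{n+1} = (1 + 3/4z)y_n
  so R(z) = (1 + 3/4z)/(1 − 1/4z).

Solve |R(x)|<1 on ℝ⁻.
x=-0.42: |R|=0.6199
R=−1: 1+3/4x = −1+1/4x ⇒ -1/2x=2 ⇒ x=2/(-1/2)=-4.0000
Confirm numerically:
  x=-2.615: |R|=0.58125 <1
  x=-2.288: |R|=0.45547 <1
  x=-2.099: |R|=0.37662 <1
  x=-1.883: |R|=0.28030 <1
  x=-4.553: |R|=1.12931 >1
  x=-4.313: |R|=1.07530 >1
  x=-4.171: |R|=1.04186 >1
Stable set (-4.0000, 0).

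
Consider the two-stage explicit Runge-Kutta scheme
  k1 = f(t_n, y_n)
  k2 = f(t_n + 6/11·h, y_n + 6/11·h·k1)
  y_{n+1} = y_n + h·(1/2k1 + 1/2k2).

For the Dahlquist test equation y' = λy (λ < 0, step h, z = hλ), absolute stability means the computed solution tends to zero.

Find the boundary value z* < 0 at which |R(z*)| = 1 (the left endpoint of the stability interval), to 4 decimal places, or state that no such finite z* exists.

left endpoint -3.6667.

Test eqn y'=λy, z=hλ:
  k1=λy_n ⇒ h·k1=z·y_n;  k2=λ(1+6/11z)y_n ⇒ h·k2=z(1+6/11z)y_n
  y_{n+1}/y_n = 1 + 1/2z + 1/2z(1+6/11z) = 1 + z + 3/11z²
  R(z) = 1 + z + 3/11z².

Need |R(x)|<1, x<0.
x=-1.47: |R|=0.1193
R=1: x+3/11x²=0 ⇒ x=−11/3=-3.6667; min R=1−1/(4·3/11)=0.0833>−1
Confirm numerically:
  x=-3.521: |R|=0.86012 <1
  x=-3.435: |R|=0.78297 <1
  x=-2.358: |R|=0.15841 <1
  x=-2.330: |R|=0.15061 <1
  x=-4.252: |R|=1.67877 >1
  x=-3.939: |R|=1.29256 >1
Interval (-3.6667, 0).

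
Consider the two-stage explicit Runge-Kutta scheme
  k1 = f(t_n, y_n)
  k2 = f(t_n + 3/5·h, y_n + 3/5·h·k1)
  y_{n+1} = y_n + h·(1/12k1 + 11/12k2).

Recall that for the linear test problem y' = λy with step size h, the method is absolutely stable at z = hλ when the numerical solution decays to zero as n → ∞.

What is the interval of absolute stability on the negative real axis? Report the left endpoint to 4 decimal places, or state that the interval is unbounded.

(-1.8182, 0).

Test eqn y'=λy, z=hλ:
  k1=λy_n ⇒ h·k1=z·y_n;  k2=λ(1+3/5z)y_n ⇒ h·k2=z(1+3/5z)y_n
  y_{n+1}/y_n = 1 + 1/12z + 11/12z(1+3/5z) = 1 + z + 11/20z²
  R(z) = 1 + z + 11/20z².

Solve |R(x)|<1 on ℝ⁻.
x=-0.93: |R|=0.5457
R=1: x+11/20x²=0 ⇒ x=−20/11=-1.8182; min R=1−1/(4·11/20)=0.5455>−1
Confirm numerically:
  x=-1.241: |R|=0.60604 <1
  x=-1.225: |R|=0.60034 <1
  x=-1.112: |R|=0.56810 <1
  x=-2.166: |R|=1.41436 >1
  x=-2.102: |R|=1.32812 >1
  x=-1.847: |R|=1.02927 >1
So |R|<1 on (-1.8182, 0).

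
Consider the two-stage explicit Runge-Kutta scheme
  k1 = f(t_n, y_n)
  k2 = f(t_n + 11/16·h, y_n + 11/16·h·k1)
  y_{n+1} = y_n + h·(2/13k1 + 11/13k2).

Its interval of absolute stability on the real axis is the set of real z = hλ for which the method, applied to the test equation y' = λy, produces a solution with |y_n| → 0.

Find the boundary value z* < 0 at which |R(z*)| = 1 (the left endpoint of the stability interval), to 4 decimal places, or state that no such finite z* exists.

z* = -1.7190.

Set f=λy, z=hλ:
  k1=λy_n ⇒ h·k1=z·y_n;  k2=λ(1+11/16z)y_n ⇒ h·k2=z(1+11/16z)y_n
  y_{n+1}/y_n = 1 + 2/13z + 11/13z(1+11/16z) = 1 + z + 121/208z²
  ⇒ R(z) = 1 + z + 121/208z².

Find x<0 with |R(x)|<1.
x=-0.54: |R|=0.6296
R=1: x+121/208x²=0 ⇒ x=−208/121=-1.7190; min R=1−1/(4·121/208)=0.5702>−1
Confirm numerically:
  x=-1.597: |R|=0.88665 <1
  x=-1.233: |R|=0.65140 <1
  x=-1.142: |R|=0.61667 <1
  x=-0.881: |R|=0.57052 <1
  x=-2.094: |R|=1.45679 >1
  x=-2.004: |R|=1.33224 >1
  x=-1.976: |R|=1.29541 >1
Stable set (-1.7190, 0).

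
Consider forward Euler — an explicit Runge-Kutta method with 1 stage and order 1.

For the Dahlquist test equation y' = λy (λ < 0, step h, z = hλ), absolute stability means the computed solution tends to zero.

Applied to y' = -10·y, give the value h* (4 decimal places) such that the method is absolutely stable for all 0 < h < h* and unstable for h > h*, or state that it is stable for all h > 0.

Set f=λy, z=hλ:
  order 1, 1-stage ⇒ R(z)=1+z
  (e.g. R(-1.42)=-0.42000, |R|=0.42000)

Need |R(x)|<1, x<0.
x=-1.42: |R|=0.4200
|R(-2.1)|=1.1000 |R(-1.5)|=0.5000 |R(-0.6)|=0.4000
Bisect:
  x_lo=-2.5937 |R|=1.5937  x_hi=-0.3046 |R|=0.6954
  mid=-1.44916 |R|=0.44916 →hi
  mid=-2.02144 |R|=1.02144 →lo
  mid=-1.73530 |R|=0.73530 →hi
  mid=-1.87837 |R|=0.87837 →hi
  mid=-1.94990 |R|=0.94990 →hi
  mid=-1.98567 |R|=0.98567 →hi
  mid=-2.00355 |R|=1.00355 →lo
  mid=-1.99461 |R|=0.99461 →hi
  mid=-1.99908 |R|=0.99908 →hi
  ...
  [-2.00006,-1.99992] ⇒ x*=-2.0000
Interval (-2.0000, 0).

(-2.0000,0); λ=-10 ⇒ h* = 0.2000.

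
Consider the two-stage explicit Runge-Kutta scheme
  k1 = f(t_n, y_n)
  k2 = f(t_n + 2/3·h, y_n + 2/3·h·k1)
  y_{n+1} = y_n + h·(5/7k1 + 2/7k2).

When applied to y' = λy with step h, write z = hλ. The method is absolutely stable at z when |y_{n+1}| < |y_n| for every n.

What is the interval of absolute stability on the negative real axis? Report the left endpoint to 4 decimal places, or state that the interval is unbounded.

(-5.2500, 0).

With y'=λy (z=hλ):
  k1=λy_n ⇒ h·k1=z·y_n;  k2=λ(1+2/3z)y_n ⇒ h·k2=z(1+2/3z)y_n
  y_{n+1}/y_n = 1 + 5/7z + 2/7z(1+2/3z) = 1 + z + 4/21z²
  Hence R(z) = 1 + z + 4/21z².

Solve |R(x)|<1 on ℝ⁻.
x=-0.5: |R|=0.5476
R=1: x+4/21x²=0 ⇒ x=−21/4=-5.2500; min R=1−1/(4·4/21)=-0.3125>−1
Confirm numerically:
  x=-4.006: |R|=0.05077 <1
  x=-3.520: |R|=0.15992 <1
  x=-2.815: |R|=0.30562 <1
  x=-2.248: |R|=0.28543 <1
  x=-5.633: |R|=1.41094 >1
  x=-5.551: |R|=1.31826 >1
Interval (-5.2500, 0).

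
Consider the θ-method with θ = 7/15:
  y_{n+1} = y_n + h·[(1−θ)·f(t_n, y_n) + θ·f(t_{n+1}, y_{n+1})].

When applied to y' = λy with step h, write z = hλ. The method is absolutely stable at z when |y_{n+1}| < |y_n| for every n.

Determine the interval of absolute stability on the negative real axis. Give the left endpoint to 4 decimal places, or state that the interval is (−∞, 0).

Set f=λy, z=hλ:
  y_{n+1} = y_n + z·[8/15·y_n + 7/15·y_{n+1}] ⇒ (1 − 7/15z)y_{n+1} = (1 + 8/15z)y_n
  so R(z) = (1 + 8/15z)/(1 − 7/15z).

Need |R(x)|<1, x<0.
x=-0.37: |R|=0.6845
R=−1: 1+8/15x = −1+7/15x ⇒ -1/15x=2 ⇒ x=2/(-1/15)=-30.0000
Confirm numerically:
  x=-29.553: |R|=0.99799 <1
  x=-17.265: |R|=0.90626 <1
  x=-12.069: |R|=0.81976 <1
  x=-30.342: |R|=1.00150 >1
  x=-30.117: |R|=1.00052 >1
  x=-30.079: |R|=1.00035 >1
So |R|<1 on (-30.0000, 0).

(-30.0000, 0).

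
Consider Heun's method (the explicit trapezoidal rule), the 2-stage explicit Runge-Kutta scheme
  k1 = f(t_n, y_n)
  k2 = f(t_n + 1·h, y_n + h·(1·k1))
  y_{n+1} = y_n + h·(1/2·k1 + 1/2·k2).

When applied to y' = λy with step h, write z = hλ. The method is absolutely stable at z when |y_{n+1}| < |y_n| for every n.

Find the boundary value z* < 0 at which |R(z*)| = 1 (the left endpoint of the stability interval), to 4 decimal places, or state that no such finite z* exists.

left endpoint -2.0000.

Test eqn y'=λy, z=hλ:
  order 2, 2-stage ⇒ R(z)=1+z+z^2/2
  (e.g. R(-0.35)=0.71125, |R|=0.71125)

Find x<0 with |R(x)|<1.
x=-0.35: |R|=0.7113
|R(-1.41)|=0.5840 |R(-1.12)|=0.5072 |R(-0.57)|=0.5924
Bisect:
  x_lo=-2.3702 |R|=1.4387  x_hi=-0.1557 |R|=0.8565
  mid=-1.26292 |R|=0.53456 →hi
  mid=-1.81656 |R|=0.83338 →hi
  mid=-2.09338 |R|=1.09774 →lo
  mid=-1.95497 |R|=0.95598 →hi
  mid=-2.02417 |R|=1.02446 →lo
  mid=-1.98957 |R|=0.98962 →hi
  mid=-2.00687 |R|=1.00689 →lo
  mid=-1.99822 |R|=0.99822 →hi
  ...
  [-2.00011,-1.99998] ⇒ x*=-2.0000
Interval (-2.0000, 0).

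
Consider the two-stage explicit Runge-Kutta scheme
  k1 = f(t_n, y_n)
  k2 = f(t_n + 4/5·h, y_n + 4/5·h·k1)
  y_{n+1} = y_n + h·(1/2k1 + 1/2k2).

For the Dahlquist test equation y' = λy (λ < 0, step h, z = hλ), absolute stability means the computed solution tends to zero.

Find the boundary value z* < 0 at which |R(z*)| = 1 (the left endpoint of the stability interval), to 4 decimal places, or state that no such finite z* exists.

left endpoint -2.5000.

Test eqn y'=λy, z=hλ:
  k1=λy_n ⇒ h·k1=z·y_n;  k2=λ(1+4/5z)y_n ⇒ h·k2=z(1+4/5z)y_n
  y_{n+1}/y_n = 1 + 1/2z + 1/2z(1+4/5z) = 1 + z + 2/5z²
  ⇒ R(z) = 1 + z + 2/5z².

Find x<0 with |R(x)|<1.
x=-1.72: |R|=0.4634
R=1: x+2/5x²=0 ⇒ x=−5/2=-2.5000; min R=1−1/(4·2/5)=0.3750>−1
Confirm numerically:
  x=-2.289: |R|=0.80681 <1
  x=-1.881: |R|=0.53426 <1
  x=-1.760: |R|=0.47904 <1
  x=-1.625: |R|=0.43125 <1
  x=-2.987: |R|=1.58187 >1
  x=-2.687: |R|=1.20099 >1
Stable set (-2.5000, 0).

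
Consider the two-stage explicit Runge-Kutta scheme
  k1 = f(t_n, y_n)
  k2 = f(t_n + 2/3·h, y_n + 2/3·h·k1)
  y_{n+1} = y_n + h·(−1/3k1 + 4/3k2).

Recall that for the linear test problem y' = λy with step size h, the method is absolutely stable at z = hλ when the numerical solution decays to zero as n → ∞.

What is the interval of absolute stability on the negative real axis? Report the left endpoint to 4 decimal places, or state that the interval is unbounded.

Test eqn y'=λy, z=hλ:
  k1=λy_n ⇒ h·k1=z·y_n;  k2=λ(1+2/3z)y_n ⇒ h·k2=z(1+2/3z)y_n
  y_{n+1}/y_n = 1 − 1/3z + 4/3z(1+2/3z) = 1 + z + 8/9z²
  ⇒ R(z) = 1 + z + 8/9z².

Boundary: |R(x)|=1, x<0.
x=-1.13: |R|=1.0050
R=1: x+8/9x²=0 ⇒ x=−9/8=-1.1250; min R=1−1/(4·8/9)=0.7188>−1
Confirm numerically:
  x=-1.048: |R|=0.92827 <1
  x=-0.906: |R|=0.82363 <1
  x=-0.825: |R|=0.78000 <1
  x=-1.536: |R|=1.56115 >1
  x=-1.442: |R|=1.40632 >1
So |R|<1 on (-1.1250, 0).

(-1.1250, 0).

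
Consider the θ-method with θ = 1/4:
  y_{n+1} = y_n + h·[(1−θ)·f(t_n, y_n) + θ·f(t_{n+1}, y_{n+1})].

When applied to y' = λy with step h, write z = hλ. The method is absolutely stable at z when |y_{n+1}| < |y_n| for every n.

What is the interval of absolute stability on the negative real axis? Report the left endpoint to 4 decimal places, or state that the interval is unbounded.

Set f=λy, z=hλ:
  y_{n+1} = y_n + z·[3/4·y_n + 1/4·y_{n+1}] ⇒ (1 − 1/4z)y_{n+1} = (1 + 3/4z)y_n
  R(z) = (1 + 3/4z)/(1 − 1/4z).

Need |R(x)|<1, x<0.
x=-0.87: |R|=0.2854
R=−1: 1+3/4x = −1+1/4x ⇒ -1/2x=2 ⇒ x=2/(-1/2)=-4.0000
Confirm numerically:
  x=-3.590: |R|=0.89196 <1
  x=-2.347: |R|=0.47912 <1
  x=-1.792: |R|=0.23757 <1
  x=-4.214: |R|=1.05211 >1
  x=-4.146: |R|=1.03585 >1
So |R|<1 on (-4.0000, 0).

(-4.0000, 0).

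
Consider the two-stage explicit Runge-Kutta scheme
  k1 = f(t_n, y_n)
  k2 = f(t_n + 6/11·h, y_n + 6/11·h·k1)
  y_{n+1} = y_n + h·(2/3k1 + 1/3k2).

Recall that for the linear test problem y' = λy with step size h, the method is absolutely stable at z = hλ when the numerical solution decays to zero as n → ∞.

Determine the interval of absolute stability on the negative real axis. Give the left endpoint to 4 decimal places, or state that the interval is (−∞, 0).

With y'=λy (z=hλ):
  k1=λy_n ⇒ h·k1=z·y_n;  k2=λ(1+6/11z)y_n ⇒ h·k2=z(1+6/11z)y_n
  y_{n+1}/y_n = 1 + 2/3z + 1/3z(1+6/11z) = 1 + z + 2/11z²
  R(z) = 1 + z + 2/11z².

Find x<0 with |R(x)|<1.
x=-1.5: |R|=0.0909
R=1: x+2/11x²=0 ⇒ x=−11/2=-5.5000; min R=1−1/(4·2/11)=-0.3750>−1
Confirm numerically:
  x=-5.192: |R|=0.70925 <1
  x=-4.974: |R|=0.52430 <1
  x=-2.826: |R|=0.37395 <1
  x=-5.945: |R|=1.48100 >1
  x=-5.821: |R|=1.33973 >1
  x=-5.633: |R|=1.13622 >1
So |R|<1 on (-5.5000, 0).

(-5.5000, 0).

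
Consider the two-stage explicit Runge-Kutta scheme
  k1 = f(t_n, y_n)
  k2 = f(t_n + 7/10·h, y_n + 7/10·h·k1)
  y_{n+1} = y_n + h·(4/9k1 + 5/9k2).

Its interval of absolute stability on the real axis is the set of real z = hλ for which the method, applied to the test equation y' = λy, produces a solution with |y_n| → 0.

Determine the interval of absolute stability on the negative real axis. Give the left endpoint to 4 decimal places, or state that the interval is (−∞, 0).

With y'=λy (z=hλ):
  k1=λy_n ⇒ h·k1=z·y_n;  k2=λ(1+7/10z)y_n ⇒ h·k2=z(1+7/10z)y_n
  y_{n+1}/y_n = 1 + 4/9z + 5/9z(1+7/10z) = 1 + z + 7/18z²
  Hence R(z) = 1 + z + 7/18z².

Solve |R(x)|<1 on ℝ⁻.
x=-1.8: |R|=0.4600
R=1: x+7/18x²=0 ⇒ x=−18/7=-2.5714; min R=1−1/(4·7/18)=0.3571>−1
Confirm numerically:
  x=-1.966: |R|=0.53712 <1
  x=-1.282: |R|=0.35715 <1
  x=-1.128: |R|=0.36682 <1
  x=-2.746: |R|=1.18642 >1
  x=-2.724: |R|=1.16162 >1
Interval (-2.5714, 0).

(-2.5714, 0).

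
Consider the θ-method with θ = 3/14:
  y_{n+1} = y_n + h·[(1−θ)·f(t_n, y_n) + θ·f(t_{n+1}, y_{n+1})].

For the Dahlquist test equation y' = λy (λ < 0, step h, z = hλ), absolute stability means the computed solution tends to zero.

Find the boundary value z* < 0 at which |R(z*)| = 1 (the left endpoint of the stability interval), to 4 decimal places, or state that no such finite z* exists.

Test eqn y'=λy, z=hλ:
  y_{n+1} = y_n + z·[11/14·y_n + 3/14·y_{n+1}] ⇒ (1 − 3/14z)y_{n+1} = (1 + 11/14z)y_n
  R(z) = (1 + 11/14z)/(1 − 3/14z).

Boundary: |R(x)|=1, x<0.
x=-1.48: |R|=0.1236
R=−1: 1+11/14x = −1+3/14x ⇒ -4/7x=2 ⇒ x=2/(-4/7)=-3.5000
Confirm numerically:
  x=-2.958: |R|=0.81044 <1
  x=-2.876: |R|=0.77939 <1
  x=-2.758: |R|=0.73350 <1
  x=-1.781: |R|=0.28905 <1
  x=-3.991: |R|=1.15123 >1
  x=-3.654: |R|=1.04936 >1
Stable set (-3.5000, 0).

left endpoint -3.5000.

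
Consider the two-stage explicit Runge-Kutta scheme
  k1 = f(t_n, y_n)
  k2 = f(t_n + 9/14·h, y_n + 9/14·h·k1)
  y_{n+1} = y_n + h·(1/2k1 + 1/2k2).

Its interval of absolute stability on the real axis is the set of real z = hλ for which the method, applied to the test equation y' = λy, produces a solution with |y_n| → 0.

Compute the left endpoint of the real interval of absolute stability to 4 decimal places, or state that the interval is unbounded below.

left endpoint -3.1111.

On y'=λy, z=hλ:
  k1=λy_n ⇒ h·k1=z·y_n;  k2=λ(1+9/14z)y_n ⇒ h·k2=z(1+9/14z)y_n
  y_{n+1}/y_n = 1 + 1/2z + 1/2z(1+9/14z) = 1 + z + 9/28z²
  Hence R(z) = 1 + z + 9/28z².

Need |R(x)|<1, x<0.
x=-0.43: |R|=0.6294
R=1: x+9/28x²=0 ⇒ x=−28/9=-3.1111; min R=1−1/(4·9/28)=0.2222>−1
Confirm numerically:
  x=-2.573: |R|=0.55496 <1
  x=-2.023: |R|=0.29246 <1
  x=-1.256: |R|=0.25107 <1
  x=-3.700: |R|=1.70036 >1
  x=-3.528: |R|=1.47275 >1
  x=-3.292: |R|=1.19141 >1
Stable set (-3.1111, 0).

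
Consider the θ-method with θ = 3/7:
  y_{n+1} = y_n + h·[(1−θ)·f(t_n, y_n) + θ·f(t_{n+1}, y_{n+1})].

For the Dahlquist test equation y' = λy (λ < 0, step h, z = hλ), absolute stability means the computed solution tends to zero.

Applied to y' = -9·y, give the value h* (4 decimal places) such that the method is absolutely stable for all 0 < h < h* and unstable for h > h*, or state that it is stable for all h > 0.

Set f=λy, z=hλ:
  y_{n+1} = y_n + z·[4/7·y_n + 3/7·y_{n+1}] ⇒ (1 − 3/7z)y_{n+1} = (1 + 4/7z)y_n
  so R(z) = (1 + 4/7z)/(1 − 3/7z).

Solve |R(x)|<1 on ℝ⁻.
x=-1.17: |R|=0.2207
R=−1: 1+4/7x = −1+3/7x ⇒ -1/7x=2 ⇒ x=2/(-1/7)=-14.0000
Confirm numerically:
  x=-13.691: |R|=0.99357 <1
  x=-12.912: |R|=0.97621 <1
  x=-9.335: |R|=0.86673 <1
  x=-7.231: |R|=0.76409 <1
  x=-14.359: |R|=1.00717 >1
  x=-14.333: |R|=1.00666 >1
  x=-14.296: |R|=1.00593 >1
So |R|<1 on (-14.0000, 0).

(-14.0000,0); λ=-9 ⇒ h* = (14)/9 = 1.5556.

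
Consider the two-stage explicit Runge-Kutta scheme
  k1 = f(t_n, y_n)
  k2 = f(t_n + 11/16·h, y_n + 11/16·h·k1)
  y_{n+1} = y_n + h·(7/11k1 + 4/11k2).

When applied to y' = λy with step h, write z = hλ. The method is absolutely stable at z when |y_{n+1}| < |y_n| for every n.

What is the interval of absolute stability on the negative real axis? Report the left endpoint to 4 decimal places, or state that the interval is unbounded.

Set f=λy, z=hλ:
  k1=λy_n ⇒ h·k1=z·y_n;  k2=λ(1+11/16z)y_n ⇒ h·k2=z(1+11/16z)y_n
  y_{n+1}/y_n = 1 + 7/11z + 4/11z(1+11/16z) = 1 + z + 1/4z²
  ⇒ R(z) = 1 + z + 1/4z².

Solve |R(x)|<1 on ℝ⁻.
x=-1.37: |R|=0.0992
R=1: x+1/4x²=0 ⇒ x=−4=-4.0000; min R=1−1/(4·1/4)=0.0000>−1
Confirm numerically:
  x=-3.160: |R|=0.33640 <1
  x=-2.926: |R|=0.21437 <1
  x=-2.778: |R|=0.15132 <1
  x=-2.723: |R|=0.13068 <1
  x=-4.382: |R|=1.41848 >1
  x=-4.238: |R|=1.25216 >1
Interval (-4.0000, 0).

(-4.0000, 0).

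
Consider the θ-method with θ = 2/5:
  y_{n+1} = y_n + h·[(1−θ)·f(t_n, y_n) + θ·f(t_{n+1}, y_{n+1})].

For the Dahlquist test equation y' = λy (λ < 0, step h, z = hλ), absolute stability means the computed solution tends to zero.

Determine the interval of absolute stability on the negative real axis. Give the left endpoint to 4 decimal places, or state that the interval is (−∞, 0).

z∈(-10.0000,0).

Test eqn y'=λy, z=hλ:
  y_{n+1} = y_n + z·[3/5·y_n + 2/5·y_{n+1}] ⇒ (1 − 2/5z)y_{n+1} = (1 + 3/5z)y_n
  Hence R(z) = (1 + 3/5z)/(1 − 2/5z).

Solve |R(x)|<1 on ℝ⁻.
x=-1.47: |R|=0.0743
R=−1: 1+3/5x = −1+2/5x ⇒ -1/5x=2 ⇒ x=2/(-1/5)=-10.0000
Confirm numerically:
  x=-8.650: |R|=0.93946 <1
  x=-7.681: |R|=0.88611 <1
  x=-5.666: |R|=0.73463 <1
  x=-10.532: |R|=1.02041 >1
  x=-10.464: |R|=1.01790 >1
  x=-10.032: |R|=1.00128 >1
Interval (-10.0000, 0).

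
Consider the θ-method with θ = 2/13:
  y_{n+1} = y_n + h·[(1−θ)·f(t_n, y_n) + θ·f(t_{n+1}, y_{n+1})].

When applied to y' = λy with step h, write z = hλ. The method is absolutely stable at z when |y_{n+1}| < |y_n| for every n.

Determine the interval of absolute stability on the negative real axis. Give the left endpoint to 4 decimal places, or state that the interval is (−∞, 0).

(-2.8889, 0).

Test eqn y'=λy, z=hλ:
  y_{n+1} = y_n + z·[11/13·y_n + 2/13·y_{n+1}] ⇒ (1 − 2/13z)y_{n+1} = (1 + 11/13z)y_n
  so R(z) = (1 + 11/13z)/(1 − 2/13z).

Find x<0 with |R(x)|<1.
x=-1.62: |R|=0.2968
R=−1: 1+11/13x = −1+2/13x ⇒ -9/13x=2 ⇒ x=2/(-9/13)=-2.8889
Confirm numerically:
  x=-2.606: |R|=0.86020 <1
  x=-2.581: |R|=0.84743 <1
  x=-1.430: |R|=0.17213 <1
  x=-1.294: |R|=0.07916 <1
  x=-3.456: |R|=1.25633 >1
  x=-3.434: |R|=1.24693 >1
  x=-3.266: |R|=1.17377 >1
Interval (-2.8889, 0).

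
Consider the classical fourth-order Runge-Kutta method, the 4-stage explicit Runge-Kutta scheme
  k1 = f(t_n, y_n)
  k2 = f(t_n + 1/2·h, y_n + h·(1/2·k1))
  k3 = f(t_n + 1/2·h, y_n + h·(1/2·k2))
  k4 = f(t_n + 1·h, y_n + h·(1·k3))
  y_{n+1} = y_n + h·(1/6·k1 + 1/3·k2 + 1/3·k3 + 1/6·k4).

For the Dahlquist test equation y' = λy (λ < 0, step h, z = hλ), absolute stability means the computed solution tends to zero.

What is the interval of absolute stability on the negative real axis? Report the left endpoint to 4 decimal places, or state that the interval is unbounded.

z∈(-2.7853,0).

Set f=λy, z=hλ:
  order 4, 4-stage ⇒ R(z)=1+z+z^2/2+z^3/6+z^4/24
  (e.g. R(-1.02)=0.36843, |R|=0.36843)

Solve |R(x)|<1 on ℝ⁻.
x=-1.02: |R|=0.3684
|R(-3)|=1.3750 |R(-1.82)|=0.2886 |R(-1.08)|=0.3499
Bisect:
  x_lo=-3.0853 |R|=1.5549  x_hi=-0.1331 |R|=0.8754
  mid=-1.60921 |R|=0.27045 →hi
  mid=-2.34726 |R|=0.51697 →hi
  mid=-2.71629 |R|=0.90085 →hi
  mid=-2.90080 |R|=1.18859 →lo
  mid=-2.80855 |R|=1.03563 →lo
  mid=-2.76242 |R|=0.96606 →hi
  mid=-2.78548 |R|=1.00029 →lo
  mid=-2.77395 |R|=0.98303 →hi
  mid=-2.77972 |R|=0.99163 →hi
  ...
  [-2.78530,-2.78512] ⇒ x*=-2.7853
So |R|<1 on (-2.7853, 0).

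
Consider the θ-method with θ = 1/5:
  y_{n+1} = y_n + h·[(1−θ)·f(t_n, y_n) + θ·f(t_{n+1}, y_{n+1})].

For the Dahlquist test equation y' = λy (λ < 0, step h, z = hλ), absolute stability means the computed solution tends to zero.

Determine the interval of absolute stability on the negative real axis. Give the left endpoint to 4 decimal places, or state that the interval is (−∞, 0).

Set f=λy, z=hλ:
  y_{n+1} = y_n + z·[4/5·y_n + 1/5·y_{n+1}] ⇒ (1 − 1/5z)y_{n+1} = (1 + 4/5z)y_n
  so R(z) = (1 + 4/5z)/(1 − 1/5z).

Boundary: |R(x)|=1, x<0.
x=-1.59: |R|=0.2064
R=−1: 1+4/5x = −1+1/5x ⇒ -3/5x=2 ⇒ x=2/(-3/5)=-3.3333
Confirm numerically:
  x=-3.118: |R|=0.92042 <1
  x=-2.656: |R|=0.73459 <1
  x=-1.886: |R|=0.36945 <1
  x=-3.674: |R|=1.11782 >1
  x=-3.555: |R|=1.07773 >1
Interval (-3.3333, 0).

(-3.3333, 0).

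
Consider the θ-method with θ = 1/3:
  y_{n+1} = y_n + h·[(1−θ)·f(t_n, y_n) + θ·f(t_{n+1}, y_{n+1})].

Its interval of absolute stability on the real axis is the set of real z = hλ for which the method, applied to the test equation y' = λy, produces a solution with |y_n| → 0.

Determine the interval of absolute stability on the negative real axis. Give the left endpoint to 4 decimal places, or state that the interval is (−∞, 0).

z∈(-6.0000,0).

Set f=λy, z=hλ:
  y_{n+1} = y_n + z·[2/3·y_n + 1/3·y_{n+1}] ⇒ (1 − 1/3z)y_{n+1} = (1 + 2/3z)y_n
  Hence R(z) = (1 + 2/3z)/(1 − 1/3z).

Solve |R(x)|<1 on ℝ⁻.
x=-1.18: |R|=0.1531
R=−1: 1+2/3x = −1+1/3x ⇒ -1/3x=2 ⇒ x=2/(-1/3)=-6.0000
Confirm numerically:
  x=-5.602: |R|=0.95373 <1
  x=-5.143: |R|=0.89476 <1
  x=-4.066: |R|=0.72629 <1
  x=-2.788: |R|=0.44506 <1
  x=-6.179: |R|=1.01950 >1
  x=-6.159: |R|=1.01736 >1
  x=-6.091: |R|=1.01001 >1
Interval (-6.0000, 0).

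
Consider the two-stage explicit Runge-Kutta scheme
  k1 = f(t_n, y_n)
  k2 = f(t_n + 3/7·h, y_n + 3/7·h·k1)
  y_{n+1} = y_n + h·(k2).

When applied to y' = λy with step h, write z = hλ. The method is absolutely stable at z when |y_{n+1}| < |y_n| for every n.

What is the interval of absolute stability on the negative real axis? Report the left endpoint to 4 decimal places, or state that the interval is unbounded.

With y'=λy (z=hλ):
  k1=λy_n ⇒ h·k1=z·y_n;  k2=λ(1+3/7z)y_n ⇒ h·k2=z(1+3/7z)y_n
  y_{n+1}/y_n = 1 + z(1+3/7z) = 1 + z + 3/7z²
  Hence R(z) = 1 + z + 3/7z².

Solve |R(x)|<1 on ℝ⁻.
x=-0.4: |R|=0.6686
R=1: x+3/7x²=0 ⇒ x=−7/3=-2.3333; min R=1−1/(4·3/7)=0.4167>−1
Confirm numerically:
  x=-2.149: |R|=0.83023 <1
  x=-1.404: |R|=0.44081 <1
  x=-1.014: |R|=0.42666 <1
  x=-2.727: |R|=1.46008 >1
  x=-2.466: |R|=1.14021 >1
Stable set (-2.3333, 0).

z∈(-2.3333,0).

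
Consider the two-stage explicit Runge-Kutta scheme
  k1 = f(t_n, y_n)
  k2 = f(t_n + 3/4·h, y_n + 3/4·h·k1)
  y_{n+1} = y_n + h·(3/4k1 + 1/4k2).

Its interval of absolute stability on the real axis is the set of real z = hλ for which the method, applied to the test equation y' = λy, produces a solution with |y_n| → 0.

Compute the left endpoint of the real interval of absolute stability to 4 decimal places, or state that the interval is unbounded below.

On y'=λy, z=hλ:
  k1=λy_n ⇒ h·k1=z·y_n;  k2=λ(1+3/4z)y_n ⇒ h·k2=z(1+3/4z)y_n
  y_{n+1}/y_n = 1 + 3/4z + 1/4z(1+3/4z) = 1 + z + 3/16z²
  so R(z) = 1 + z + 3/16z².

Boundary: |R(x)|=1, x<0.
x=-1.74: |R|=0.1723
R=1: x+3/16x²=0 ⇒ x=−16/3=-5.3333; min R=1−1/(4·3/16)=-0.3333>−1
Confirm numerically:
  x=-5.188: |R|=0.85863 <1
  x=-4.928: |R|=0.62547 <1
  x=-4.485: |R|=0.28660 <1
  x=-5.666: |R|=1.35342 >1
  x=-5.610: |R|=1.29102 >1
So |R|<1 on (-5.3333, 0).

left endpoint -5.3333.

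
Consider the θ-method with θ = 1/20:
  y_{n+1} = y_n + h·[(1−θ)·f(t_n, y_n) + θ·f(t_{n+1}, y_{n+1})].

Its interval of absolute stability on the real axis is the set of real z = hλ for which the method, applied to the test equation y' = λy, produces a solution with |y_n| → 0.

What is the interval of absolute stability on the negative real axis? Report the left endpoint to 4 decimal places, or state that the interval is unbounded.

(-2.2222, 0).

With y'=λy (z=hλ):
  y_{n+1} = y_n + z·[19/20·y_n + 1/20·y_{n+1}] ⇒ (1 − 1/20z)y_{n+1} = (1 + 19/20z)y_n
  R(z) = (1 + 19/20z)/(1 − 1/20z).

Solve |R(x)|<1 on ℝ⁻.
x=-0.85: |R|=0.1847
R=−1: 1+19/20x = −1+1/20x ⇒ -9/10x=2 ⇒ x=2/(-9/10)=-2.2222
Confirm numerically:
  x=-1.847: |R|=0.69085 <1
  x=-1.420: |R|=0.32586 <1
  x=-1.355: |R|=0.26902 <1
  x=-2.693: |R|=1.37342 >1
  x=-2.630: |R|=1.32435 >1
Stable set (-2.2222, 0).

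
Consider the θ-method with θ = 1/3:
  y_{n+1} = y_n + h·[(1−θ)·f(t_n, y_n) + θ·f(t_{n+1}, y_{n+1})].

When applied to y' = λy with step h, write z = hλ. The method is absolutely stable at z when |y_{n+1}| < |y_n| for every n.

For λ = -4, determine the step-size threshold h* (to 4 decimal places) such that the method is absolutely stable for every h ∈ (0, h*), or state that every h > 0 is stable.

Set f=λy, z=hλ:
  y_{n+1} = y_n + z·[2/3·y_n + 1/3·y_{n+1}] ⇒ (1 − 1/3z)y_{n+1} = (1 + 2/3z)y_n
  ⇒ R(z) = (1 + 2/3z)/(1 − 1/3z).

Boundary: |R(x)|=1, x<0.
x=-0.61: |R|=0.4931
R=−1: 1+2/3x = −1+1/3x ⇒ -1/3x=2 ⇒ x=2/(-1/3)=-6.0000
Confirm numerically:
  x=-4.183: |R|=0.74704 <1
  x=-4.107: |R|=0.73364 <1
  x=-3.180: |R|=0.54369 <1
  x=-2.713: |R|=0.42465 <1
  x=-6.402: |R|=1.04276 >1
  x=-6.251: |R|=1.02713 >1
Interval (-6.0000, 0).

(-6.0000,0); λ=-4 ⇒ h* = (6)/4 = 1.5000.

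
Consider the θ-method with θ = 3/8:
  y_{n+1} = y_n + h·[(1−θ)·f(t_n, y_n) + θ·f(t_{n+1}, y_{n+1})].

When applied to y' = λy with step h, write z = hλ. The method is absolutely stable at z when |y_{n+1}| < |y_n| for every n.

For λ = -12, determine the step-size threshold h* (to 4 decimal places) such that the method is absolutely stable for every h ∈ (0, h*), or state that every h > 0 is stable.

(-8.0000,0); λ=-12 ⇒ h* = (8)/12 = 0.6667.

Test eqn y'=λy, z=hλ:
  y_{n+1} = y_n + z·[5/8·y_n + 3/8·y_{n+1}] ⇒ (1 − 3/8z)y_{n+1} = (1 + 5/8z)y_n
  Hence R(z) = (1 + 5/8z)/(1 − 3/8z).

Need |R(x)|<1, x<0.
x=-0.68: |R|=0.4582
R=−1: 1+5/8x = −1+3/8x ⇒ -1/4x=2 ⇒ x=2/(-1/4)=-8.0000
Confirm numerically:
  x=-6.980: |R|=0.92951 <1
  x=-6.389: |R|=0.88140 <1
  x=-3.562: |R|=0.52499 <1
  x=-3.548: |R|=0.52242 <1
  x=-8.579: |R|=1.03432 >1
  x=-8.222: |R|=1.01359 >1
Interval (-8.0000, 0).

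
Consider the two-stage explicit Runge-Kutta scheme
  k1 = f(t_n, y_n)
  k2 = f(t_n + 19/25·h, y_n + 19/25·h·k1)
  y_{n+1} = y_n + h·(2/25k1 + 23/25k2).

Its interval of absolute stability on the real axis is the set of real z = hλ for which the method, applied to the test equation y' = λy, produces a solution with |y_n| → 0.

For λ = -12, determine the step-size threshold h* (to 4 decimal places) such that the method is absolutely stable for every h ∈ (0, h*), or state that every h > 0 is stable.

Test eqn y'=λy, z=hλ:
  k1=λy_n ⇒ h·k1=z·y_n;  k2=λ(1+19/25z)y_n ⇒ h·k2=z(1+19/25z)y_n
  y_{n+1}/y_n = 1 + 2/25z + 23/25z(1+19/25z) = 1 + z + 437/625z²
  ⇒ R(z) = 1 + z + 437/625z².

Need |R(x)|<1, x<0.
x=-1.8: |R|=1.4654
R=1: x+437/625x²=0 ⇒ x=−625/437=-1.4302; min R=1−1/(4·437/625)=0.6424>−1
Confirm numerically:
  x=-1.317: |R|=0.89575 <1
  x=-1.219: |R|=0.81998 <1
  x=-0.783: |R|=0.64567 <1
  x=-1.861: |R|=1.56055 >1
  x=-1.723: |R|=1.35274 >1
  x=-1.721: |R|=1.34992 >1
Interval (-1.4302, 0).

(-1.4302,0); λ=-12 ⇒ h* = (625/437)/12 = 0.1192.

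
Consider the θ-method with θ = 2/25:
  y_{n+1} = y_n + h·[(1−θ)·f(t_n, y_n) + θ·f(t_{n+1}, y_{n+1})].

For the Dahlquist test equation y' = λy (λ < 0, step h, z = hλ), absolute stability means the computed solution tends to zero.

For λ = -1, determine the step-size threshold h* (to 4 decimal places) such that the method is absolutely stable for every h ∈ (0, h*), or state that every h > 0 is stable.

On y'=λy, z=hλ:
  y_{n+1} = y_n + z·[23/25·y_n + 2/25·y_{n+1}] ⇒ (1 − 2/25z)y_{n+1} = (1 + 23/25z)y_n
  R(z) = (1 + 23/25z)/(1 − 2/25z).

Solve |R(x)|<1 on ℝ⁻.
x=-1.54: |R|=0.3711
R=−1: 1+23/25x = −1+2/25x ⇒ -21/25x=2 ⇒ x=2/(-21/25)=-2.3810
Confirm numerically:
  x=-2.257: |R|=0.91180 <1
  x=-2.179: |R|=0.85554 <1
  x=-2.022: |R|=0.74046 <1
  x=-1.931: |R|=0.67261 <1
  x=-2.613: |R|=1.16122 >1
  x=-2.567: |R|=1.12965 >1
So |R|<1 on (-2.3810, 0).

(-2.3810,0); λ=-1 ⇒ h* = (50/21)/1 = 2.3810.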